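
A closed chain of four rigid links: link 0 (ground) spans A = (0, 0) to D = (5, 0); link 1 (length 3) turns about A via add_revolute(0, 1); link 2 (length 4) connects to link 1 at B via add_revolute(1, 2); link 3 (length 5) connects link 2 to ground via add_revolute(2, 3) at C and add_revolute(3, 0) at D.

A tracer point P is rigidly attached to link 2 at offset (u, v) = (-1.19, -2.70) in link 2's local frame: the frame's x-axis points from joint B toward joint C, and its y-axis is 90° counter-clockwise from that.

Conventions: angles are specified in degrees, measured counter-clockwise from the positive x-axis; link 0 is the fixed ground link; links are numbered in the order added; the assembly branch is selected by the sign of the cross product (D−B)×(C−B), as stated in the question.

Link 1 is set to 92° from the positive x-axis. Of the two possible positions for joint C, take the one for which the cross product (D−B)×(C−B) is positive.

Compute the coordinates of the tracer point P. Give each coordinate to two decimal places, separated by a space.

A=(0,0), D=(5.00,0)
B = A + 3.00·(cos92°, sin92°) = (-0.1047, 2.9982)
|BD| = 5.9200
circle(B,4.00) ∩ circle(D,5.00): a=2.1999, h=3.3407
  candidates: C₊=(3.4841,4.7647) cross=19.777; C₋=(0.1003,-0.9966) cross=-19.777
  branch + wants cross > 0 → take C=(3.4841,4.7647) (cross=19.777)
ex = (C−B)/|BC| = (0.8972,0.4416); ey = (-0.4416,0.8972)
P = B + -1.19·ex + -2.70·ey = (0.0200,0.0502)

0.02 0.05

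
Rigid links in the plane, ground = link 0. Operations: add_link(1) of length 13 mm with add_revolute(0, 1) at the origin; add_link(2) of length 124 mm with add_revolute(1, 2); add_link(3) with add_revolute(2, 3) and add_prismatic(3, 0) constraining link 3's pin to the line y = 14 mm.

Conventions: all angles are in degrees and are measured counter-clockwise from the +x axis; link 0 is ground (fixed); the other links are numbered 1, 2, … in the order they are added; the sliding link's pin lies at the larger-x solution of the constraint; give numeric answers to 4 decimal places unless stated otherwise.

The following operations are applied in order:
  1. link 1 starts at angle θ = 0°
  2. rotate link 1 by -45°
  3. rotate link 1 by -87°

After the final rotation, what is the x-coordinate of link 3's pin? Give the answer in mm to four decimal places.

geometry: r = 13 mm, L = 124 mm, e = 14 mm; θ starts at 0°
rotate link 1 by -45°: θ ← 0° -45° = -45°
rotate link 1 by -87°: θ ← -45° -87° = -132°
crank pin P = (r cos θ, r sin θ) = (-8.698698, -9.660883)
h = r sin θ − e = -9.660883 − 14 = -23.660883
x = r cos θ + √(L² − h²) = -8.698698 + 121.721660 = 113.022963

113.0230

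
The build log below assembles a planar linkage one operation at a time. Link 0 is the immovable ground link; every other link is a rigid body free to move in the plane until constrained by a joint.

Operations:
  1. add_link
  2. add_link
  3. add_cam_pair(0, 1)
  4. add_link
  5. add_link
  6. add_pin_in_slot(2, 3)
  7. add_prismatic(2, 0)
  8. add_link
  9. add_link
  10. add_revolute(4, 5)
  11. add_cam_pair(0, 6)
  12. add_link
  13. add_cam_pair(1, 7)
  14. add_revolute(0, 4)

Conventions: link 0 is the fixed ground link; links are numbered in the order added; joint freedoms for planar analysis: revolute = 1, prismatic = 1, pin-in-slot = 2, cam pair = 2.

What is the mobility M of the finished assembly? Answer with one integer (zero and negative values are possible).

(L,J1,J2)=(1,0,0); link0 fixed
link1: (2,0,0)
link2: (3,0,0)
C 0-1 [J2]: (3,0,1)
link3: (4,0,1)
link4: (5,0,1)
PS 2-3 [J2]: (5,0,2)
P 2-0 [J1]: (5,1,2)
link5: (6,1,2)
link6: (7,1,2)
R 4-5 [J1]: (7,2,2)
C 0-6 [J2]: (7,2,3)
link7: (8,2,3)
C 1-7 [J2]: (8,2,4)
R 0-4 [J1]: (8,3,4)
Grübler: 3·7 − 2·3 − 4 = 11

M = 11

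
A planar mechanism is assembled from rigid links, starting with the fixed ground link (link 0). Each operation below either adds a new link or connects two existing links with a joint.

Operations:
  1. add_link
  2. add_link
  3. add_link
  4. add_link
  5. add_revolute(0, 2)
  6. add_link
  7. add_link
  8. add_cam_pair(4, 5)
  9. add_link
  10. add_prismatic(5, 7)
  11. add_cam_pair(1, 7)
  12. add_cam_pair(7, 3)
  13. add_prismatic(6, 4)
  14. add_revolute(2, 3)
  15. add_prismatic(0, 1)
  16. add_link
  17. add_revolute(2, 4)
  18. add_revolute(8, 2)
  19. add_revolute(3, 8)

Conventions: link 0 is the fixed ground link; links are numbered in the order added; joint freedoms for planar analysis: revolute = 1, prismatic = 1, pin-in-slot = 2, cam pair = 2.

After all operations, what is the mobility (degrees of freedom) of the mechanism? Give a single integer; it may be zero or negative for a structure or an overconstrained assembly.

ground; <1,0,0>
#1 <2,0,0>
#2 <3,0,0>
#3 <4,0,0>
#4 <5,0,0>
R:0↔2 J1 <5,1,0>
#5 <6,1,0>
#6 <7,1,0>
C:4↔5 J2 <7,1,1>
#7 <8,1,1>
P:5↔7 J1 <8,2,1>
C:1↔7 J2 <8,2,2>
C:7↔3 J2 <8,2,3>
P:6↔4 J1 <8,3,3>
R:2↔3 J1 <8,4,3>
P:0↔1 J1 <8,5,3>
#8 <9,5,3>
R:2↔4 J1 <9,6,3>
R:8↔2 J1 <9,7,3>
R:3↔8 J1 <9,8,3>
3×8 − 2×8 − 1×3 = 5

M = 5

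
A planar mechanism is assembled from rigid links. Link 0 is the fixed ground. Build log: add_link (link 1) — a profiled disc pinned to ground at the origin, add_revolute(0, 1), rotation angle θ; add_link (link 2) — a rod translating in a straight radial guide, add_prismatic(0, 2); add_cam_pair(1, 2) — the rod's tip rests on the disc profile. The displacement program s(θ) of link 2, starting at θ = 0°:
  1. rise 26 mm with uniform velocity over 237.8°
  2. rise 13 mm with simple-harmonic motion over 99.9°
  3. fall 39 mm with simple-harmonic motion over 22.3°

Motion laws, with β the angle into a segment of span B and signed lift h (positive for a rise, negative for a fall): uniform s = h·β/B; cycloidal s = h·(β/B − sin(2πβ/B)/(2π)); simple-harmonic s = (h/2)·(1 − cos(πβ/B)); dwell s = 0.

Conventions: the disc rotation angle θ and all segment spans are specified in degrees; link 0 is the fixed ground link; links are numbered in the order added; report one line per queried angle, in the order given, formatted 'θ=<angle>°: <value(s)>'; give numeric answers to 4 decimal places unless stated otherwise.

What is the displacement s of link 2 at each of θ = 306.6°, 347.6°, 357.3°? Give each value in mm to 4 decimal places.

seg 1 [0°–237.8°] uniform, h=26: full span → s += 26 → s = 26.0000
seg 2 [237.8°–337.7°] simple-harmonic, h=13: θ=306.6° here. β=68.8, B=99.9. 13/2·(1 − cos(π·0.6887)) = 10.1314 → s = 36.1314
seg 2 [237.8°–337.7°] simple-harmonic, h=13: full span → s += 13 → s = 39.0000
seg 3 [337.7°–360°] simple-harmonic, h=-39: θ=347.6° here. β=9.9, B=22.3. -39/2·(1 − cos(π·0.4439)) = -16.0838 → s = 22.9162
seg 3 [337.7°–360°] simple-harmonic, h=-39: θ=357.3° here. β=19.6, B=22.3. -39/2·(1 − cos(π·0.8789)) = -37.6063 → s = 1.3937

θ=306.6°: 36.1314
θ=347.6°: 22.9162
θ=357.3°: 1.3937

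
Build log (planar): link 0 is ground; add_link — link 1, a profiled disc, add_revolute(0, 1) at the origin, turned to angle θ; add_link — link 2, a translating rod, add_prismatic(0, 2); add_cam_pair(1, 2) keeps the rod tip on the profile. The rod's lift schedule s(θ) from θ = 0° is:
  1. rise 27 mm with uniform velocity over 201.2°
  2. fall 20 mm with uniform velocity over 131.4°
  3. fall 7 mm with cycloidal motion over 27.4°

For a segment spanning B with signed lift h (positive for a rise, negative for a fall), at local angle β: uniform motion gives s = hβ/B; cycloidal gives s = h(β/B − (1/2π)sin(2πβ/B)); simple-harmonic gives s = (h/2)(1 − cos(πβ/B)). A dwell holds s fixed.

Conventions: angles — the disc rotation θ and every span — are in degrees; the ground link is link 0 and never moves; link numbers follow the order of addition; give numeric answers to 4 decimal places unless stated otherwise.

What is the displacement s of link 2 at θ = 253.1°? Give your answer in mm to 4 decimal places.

seg 1 [0°–201.2°] uniform, h=27: full span → s += 27 → s = 27.0000
seg 2 [201.2°–332.6°] uniform, h=-20: θ=253.1° here. β=51.9, B=131.4. -20·51.9/131.4 = -7.8995 → s = 19.1005

19.1005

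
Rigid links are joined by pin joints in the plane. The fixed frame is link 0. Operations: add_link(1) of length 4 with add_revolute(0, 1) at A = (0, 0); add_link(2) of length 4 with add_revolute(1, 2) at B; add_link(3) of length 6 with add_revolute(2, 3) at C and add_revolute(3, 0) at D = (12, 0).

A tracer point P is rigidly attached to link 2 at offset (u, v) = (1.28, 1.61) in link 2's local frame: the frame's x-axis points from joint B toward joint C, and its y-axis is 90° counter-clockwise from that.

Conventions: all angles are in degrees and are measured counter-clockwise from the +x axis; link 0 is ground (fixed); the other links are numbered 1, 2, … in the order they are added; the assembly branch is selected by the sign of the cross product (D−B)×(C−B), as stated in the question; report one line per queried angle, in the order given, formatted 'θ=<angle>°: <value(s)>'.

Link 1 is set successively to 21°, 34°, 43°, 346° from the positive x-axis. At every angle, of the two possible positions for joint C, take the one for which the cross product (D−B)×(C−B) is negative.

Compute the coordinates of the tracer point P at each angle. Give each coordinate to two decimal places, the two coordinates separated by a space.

A=(0,0), D=(12.00,0)
θ=21°: B = A + 4.00·(cos21°, sin21°) = (3.7343, 1.4335)
θ=21°: |BD| = 8.3891
θ=21°: circle(B,4.00) ∩ circle(D,6.00): a=3.0025, h=2.6429
θ=21°:   candidates: C₊=(7.1443,3.5245) cross=22.172; C₋=(6.2411,-1.6836) cross=-22.172
θ=21°:   branch - wants cross < 0 → take C=(6.2411,-1.6836) (cross=-22.172)
θ=21°: ex = (C−B)/|BC| = (0.6267,-0.7793); ey = (0.7793,0.6267)
θ=21°: P = B + 1.28·ex + 1.61·ey = (5.7911,1.4450)
θ=34°: B = A + 4.00·(cos34°, sin34°) = (3.3162, 2.2368)
θ=34°: |BD| = 8.9673
θ=34°: circle(B,4.00) ∩ circle(D,6.00): a=3.3685, h=2.1572
θ=34°:   candidates: C₊=(7.1162,3.4855) cross=19.344; C₋=(6.0401,-0.6924) cross=-19.344
θ=34°:   branch - wants cross < 0 → take C=(6.0401,-0.6924) (cross=-19.344)
θ=34°: ex = (C−B)/|BC| = (0.6810,-0.7323); ey = (0.7323,0.6810)
θ=34°: P = B + 1.28·ex + 1.61·ey = (5.3668,2.3958)
θ=43°: B = A + 4.00·(cos43°, sin43°) = (2.9254, 2.7280)
θ=43°: |BD| = 9.4758
θ=43°: circle(B,4.00) ∩ circle(D,6.00): a=3.6826, h=1.5617
θ=43°:   candidates: C₊=(6.9017,3.1634) cross=14.798; C₋=(6.0025,0.1723) cross=-14.798
θ=43°:   branch - wants cross < 0 → take C=(6.0025,0.1723) (cross=-14.798)
θ=43°: ex = (C−B)/|BC| = (0.7693,-0.6389); ey = (0.6389,0.7693)
θ=43°: P = B + 1.28·ex + 1.61·ey = (4.9388,3.1487)
θ=346°: B = A + 4.00·(cos346°, sin346°) = (3.8812, -0.9677)
θ=346°: |BD| = 8.1763
θ=346°: circle(B,4.00) ∩ circle(D,6.00): a=2.8651, h=2.7913
θ=346°:   candidates: C₊=(6.3958,2.1431) cross=22.822; C₋=(7.0565,-3.4003) cross=-22.822
θ=346°:   branch - wants cross < 0 → take C=(7.0565,-3.4003) (cross=-22.822)
θ=346°: ex = (C−B)/|BC| = (0.7938,-0.6081); ey = (0.6081,0.7938)
θ=346°: P = B + 1.28·ex + 1.61·ey = (5.8764,-0.4680)

θ=21°: 5.79 1.44
θ=34°: 5.37 2.40
θ=43°: 4.94 3.15
θ=346°: 5.88 -0.47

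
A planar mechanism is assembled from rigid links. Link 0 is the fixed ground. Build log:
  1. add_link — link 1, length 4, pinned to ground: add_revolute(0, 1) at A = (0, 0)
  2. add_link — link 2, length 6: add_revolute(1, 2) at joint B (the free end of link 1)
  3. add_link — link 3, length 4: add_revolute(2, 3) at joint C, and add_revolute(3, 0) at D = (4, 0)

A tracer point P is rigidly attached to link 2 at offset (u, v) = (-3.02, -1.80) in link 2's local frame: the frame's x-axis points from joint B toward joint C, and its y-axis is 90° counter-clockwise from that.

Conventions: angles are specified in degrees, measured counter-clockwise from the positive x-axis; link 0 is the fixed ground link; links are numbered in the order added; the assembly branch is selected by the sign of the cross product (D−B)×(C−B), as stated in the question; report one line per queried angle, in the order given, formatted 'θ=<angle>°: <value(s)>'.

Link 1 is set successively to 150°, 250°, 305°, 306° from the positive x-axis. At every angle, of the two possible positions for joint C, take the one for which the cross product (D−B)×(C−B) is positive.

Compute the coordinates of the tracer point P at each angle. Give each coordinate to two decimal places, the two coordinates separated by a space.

A=(0,0), D=(4.00,0)
θ=150°: B = A + 4.00·(cos150°, sin150°) = (-3.4641, 2.0000)
θ=150°: |BD| = 7.7274
θ=150°: circle(B,6.00) ∩ circle(D,4.00): a=5.1578, h=3.0655
θ=150°:   candidates: C₊=(2.3114,3.6261) cross=23.688; C₋=(0.7245,-2.2960) cross=-23.688
θ=150°:   branch + wants cross > 0 → take C=(2.3114,3.6261) (cross=23.688)
θ=150°: ex = (C−B)/|BC| = (0.9626,0.2710); ey = (-0.2710,0.9626)
θ=150°: P = B + -3.02·ex + -1.80·ey = (-5.8833,-0.5511)
θ=250°: B = A + 4.00·(cos250°, sin250°) = (-1.3681, -3.7588)
θ=250°: |BD| = 6.5532
θ=250°: circle(B,6.00) ∩ circle(D,4.00): a=4.8026, h=3.5966
θ=250°:   candidates: C₊=(0.5031,1.9420) cross=23.569; C₋=(4.6289,-3.9503) cross=-23.569
θ=250°:   branch + wants cross > 0 → take C=(0.5031,1.9420) (cross=23.569)
θ=250°: ex = (C−B)/|BC| = (0.3119,0.9501); ey = (-0.9501,0.3119)
θ=250°: P = B + -3.02·ex + -1.80·ey = (-0.5997,-7.1895)
θ=305°: B = A + 4.00·(cos305°, sin305°) = (2.2943, -3.2766)
θ=305°: |BD| = 3.6940
θ=305°: circle(B,6.00) ∩ circle(D,4.00): a=4.5541, h=3.9064
θ=305°:   candidates: C₊=(0.9321,2.5667) cross=14.430; C₋=(7.8622,-1.0409) cross=-14.430
θ=305°:   branch + wants cross > 0 → take C=(0.9321,2.5667) (cross=14.430)
θ=305°: ex = (C−B)/|BC| = (-0.2270,0.9739); ey = (-0.9739,-0.2270)
θ=305°: P = B + -3.02·ex + -1.80·ey = (4.7329,-5.8091)
θ=306°: B = A + 4.00·(cos306°, sin306°) = (2.3511, -3.2361)
θ=306°: |BD| = 3.6319
θ=306°: circle(B,6.00) ∩ circle(D,4.00): a=4.5693, h=3.8886
θ=306°:   candidates: C₊=(0.9608,2.6006) cross=14.123; C₋=(7.8903,-0.9302) cross=-14.123
θ=306°:   branch + wants cross > 0 → take C=(0.9608,2.6006) (cross=14.123)
θ=306°: ex = (C−B)/|BC| = (-0.2317,0.9728); ey = (-0.9728,-0.2317)
θ=306°: P = B + -3.02·ex + -1.80·ey = (4.8020,-5.7568)

θ=150°: -5.88 -0.55
θ=250°: -0.60 -7.19
θ=305°: 4.73 -5.81
θ=306°: 4.80 -5.76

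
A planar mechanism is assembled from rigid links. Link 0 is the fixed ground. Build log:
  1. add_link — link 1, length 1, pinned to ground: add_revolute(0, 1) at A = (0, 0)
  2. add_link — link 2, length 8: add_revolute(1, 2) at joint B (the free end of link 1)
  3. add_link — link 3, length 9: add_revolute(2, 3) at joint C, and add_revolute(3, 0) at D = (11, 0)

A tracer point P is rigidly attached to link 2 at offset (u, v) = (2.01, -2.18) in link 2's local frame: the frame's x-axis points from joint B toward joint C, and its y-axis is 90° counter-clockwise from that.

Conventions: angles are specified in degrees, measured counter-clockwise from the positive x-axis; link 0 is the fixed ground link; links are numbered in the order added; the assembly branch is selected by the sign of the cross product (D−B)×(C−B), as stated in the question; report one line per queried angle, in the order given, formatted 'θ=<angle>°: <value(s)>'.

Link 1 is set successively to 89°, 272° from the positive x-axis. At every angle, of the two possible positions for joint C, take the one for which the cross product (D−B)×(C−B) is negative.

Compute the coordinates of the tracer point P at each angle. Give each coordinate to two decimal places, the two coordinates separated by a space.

A=(0,0), D=(11.00,0)
θ=89°: B = A + 1.00·(cos89°, sin89°) = (0.0175, 0.9998)
θ=89°: |BD| = 11.0280
θ=89°: circle(B,8.00) ∩ circle(D,9.00): a=4.7432, h=6.4422
θ=89°:   candidates: C₊=(5.3252,6.9855) cross=71.044; C₋=(4.1571,-5.8459) cross=-71.044
θ=89°:   branch - wants cross < 0 → take C=(4.1571,-5.8459) (cross=-71.044)
θ=89°: ex = (C−B)/|BC| = (0.5175,-0.8557); ey = (0.8557,0.5175)
θ=89°: P = B + 2.01·ex + -2.18·ey = (-0.8079,-1.8482)
θ=272°: B = A + 1.00·(cos272°, sin272°) = (0.0349, -0.9994)
θ=272°: |BD| = 11.0105
θ=272°: circle(B,8.00) ∩ circle(D,9.00): a=4.7333, h=6.4495
θ=272°:   candidates: C₊=(4.1633,5.8531) cross=71.012; C₋=(5.3340,-6.9926) cross=-71.012
θ=272°:   branch - wants cross < 0 → take C=(5.3340,-6.9926) (cross=-71.012)
θ=272°: ex = (C−B)/|BC| = (0.6624,-0.7492); ey = (0.7492,0.6624)
θ=272°: P = B + 2.01·ex + -2.18·ey = (-0.2668,-3.9492)

θ=89°: -0.81 -1.85
θ=272°: -0.27 -3.95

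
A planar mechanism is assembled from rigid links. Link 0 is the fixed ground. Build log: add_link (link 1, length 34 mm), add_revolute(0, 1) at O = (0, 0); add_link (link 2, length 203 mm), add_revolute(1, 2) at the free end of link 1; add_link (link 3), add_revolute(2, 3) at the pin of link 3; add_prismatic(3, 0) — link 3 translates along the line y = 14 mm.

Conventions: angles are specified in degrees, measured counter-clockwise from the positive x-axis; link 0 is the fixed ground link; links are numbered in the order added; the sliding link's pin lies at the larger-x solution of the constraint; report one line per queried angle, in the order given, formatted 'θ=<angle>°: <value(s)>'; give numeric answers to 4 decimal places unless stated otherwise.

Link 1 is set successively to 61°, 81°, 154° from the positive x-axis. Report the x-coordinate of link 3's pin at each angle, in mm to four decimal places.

geometry: r = 34 mm, L = 203 mm, e = 14 mm
θ=61°: crank pin P = (r cos θ, r sin θ) = (16.483527, 29.737070)
θ=61°: h = r sin θ − e = 29.737070 − 14 = 15.737070
θ=61°: x = r cos θ + √(L² − h²) = 16.483527 + 202.389092 = 218.872619
θ=81°: crank pin P = (r cos θ, r sin θ) = (5.318772, 33.581404)
θ=81°: h = r sin θ − e = 33.581404 − 14 = 19.581404
θ=81°: x = r cos θ + √(L² − h²) = 5.318772 + 202.053381 = 207.372152
θ=154°: crank pin P = (r cos θ, r sin θ) = (-30.558998, 14.904619)
θ=154°: h = r sin θ − e = 14.904619 − 14 = 0.904619
θ=154°: x = r cos θ + √(L² − h²) = -30.558998 + 202.997984 = 172.438987

θ=61°: 218.8726
θ=81°: 207.3722
θ=154°: 172.4390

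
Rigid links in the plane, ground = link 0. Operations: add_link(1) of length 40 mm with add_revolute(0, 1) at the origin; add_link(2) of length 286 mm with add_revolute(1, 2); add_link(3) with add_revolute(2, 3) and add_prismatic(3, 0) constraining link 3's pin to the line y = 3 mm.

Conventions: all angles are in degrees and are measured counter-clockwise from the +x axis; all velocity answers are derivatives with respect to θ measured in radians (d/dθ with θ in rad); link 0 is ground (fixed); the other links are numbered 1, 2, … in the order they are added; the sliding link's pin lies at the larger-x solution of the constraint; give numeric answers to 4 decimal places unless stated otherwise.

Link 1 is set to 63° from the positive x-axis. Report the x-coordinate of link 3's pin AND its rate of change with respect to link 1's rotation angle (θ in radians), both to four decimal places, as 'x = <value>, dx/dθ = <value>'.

geometry: r = 40 mm, L = 286 mm, e = 3 mm
crank pin P = (r cos θ, r sin θ) = (18.159620, 35.640261)
h = r sin θ − e = 35.640261 − 3 = 32.640261
x = r cos θ + √(L² − h²) = 18.159620 + 284.131331 = 302.290951
dx/dθ = −r sin θ − h·r cos θ/√(L² − h²) (θ in radians; h = 32.640261) = -37.726390

x = 302.2910, dx/dθ = -37.7264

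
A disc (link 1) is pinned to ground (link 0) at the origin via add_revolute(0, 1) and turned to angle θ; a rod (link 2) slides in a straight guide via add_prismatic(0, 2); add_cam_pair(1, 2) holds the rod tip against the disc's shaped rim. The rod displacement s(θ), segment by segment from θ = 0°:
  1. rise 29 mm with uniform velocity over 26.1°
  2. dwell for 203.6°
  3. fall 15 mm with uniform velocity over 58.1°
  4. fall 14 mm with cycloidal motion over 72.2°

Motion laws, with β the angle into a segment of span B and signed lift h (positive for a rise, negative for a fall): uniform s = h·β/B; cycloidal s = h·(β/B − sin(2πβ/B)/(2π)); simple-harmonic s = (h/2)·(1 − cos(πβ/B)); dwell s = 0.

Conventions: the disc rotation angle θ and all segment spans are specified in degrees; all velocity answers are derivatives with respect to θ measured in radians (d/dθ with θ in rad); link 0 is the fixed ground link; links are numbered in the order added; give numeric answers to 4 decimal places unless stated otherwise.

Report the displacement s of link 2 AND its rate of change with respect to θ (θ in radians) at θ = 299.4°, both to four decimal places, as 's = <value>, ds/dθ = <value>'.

segment 1 (0° to 26.1°, uniform, h = 29) is passed completely: s = 0.0000 + (29) = 29.0000
segment 2 (26.1° to 229.7°, dwell): s unchanged at 29.0000
segment 3 (229.7° to 287.8°, uniform, h = -15) is passed completely: s = 29.0000 + (-15) = 14.0000
θ = 299.4° falls in segment 4 (287.8° to 360°, cycloidal, h = -14): β = 299.4 − 287.8 = 11.6°, B = 72.2°; Δs = -14·(0.1607 − sin(2π·0.1607)/(2π)) = -0.3630; s = 14.0000 − 0.3630 = 13.6370
velocity in seg [287.8°–360°] (cycloidal), θ in radians: β = 11.6° = 0.2025 rad, B = 72.2° = 1.2601 rad; ds/dθ = (h/B)(1 − cos(2πβ/B)) = ((-14)/1.2601)(1 − cos(2π·0.1607)) = -5.196193 mm/rad

s = 13.6370, ds/dθ = -5.1962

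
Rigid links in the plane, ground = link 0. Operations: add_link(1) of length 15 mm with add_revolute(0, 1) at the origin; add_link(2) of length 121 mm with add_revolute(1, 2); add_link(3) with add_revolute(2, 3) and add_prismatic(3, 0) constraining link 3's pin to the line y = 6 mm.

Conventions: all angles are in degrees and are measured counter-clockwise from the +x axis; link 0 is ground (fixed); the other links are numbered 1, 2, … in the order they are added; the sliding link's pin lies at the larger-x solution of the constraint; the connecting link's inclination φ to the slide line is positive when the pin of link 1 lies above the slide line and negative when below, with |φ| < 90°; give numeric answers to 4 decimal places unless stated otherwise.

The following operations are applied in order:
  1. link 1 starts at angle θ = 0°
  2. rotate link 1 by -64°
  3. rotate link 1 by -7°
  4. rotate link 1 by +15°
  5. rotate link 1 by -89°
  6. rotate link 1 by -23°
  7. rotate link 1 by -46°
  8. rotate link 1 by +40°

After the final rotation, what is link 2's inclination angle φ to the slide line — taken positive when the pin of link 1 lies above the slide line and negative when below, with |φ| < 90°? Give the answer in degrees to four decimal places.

geometry: r = 15 mm, L = 121 mm, e = 6 mm; θ starts at 0°
rotate link 1 by -64°: θ ← 0° -64° = -64°
rotate link 1 by -7°: θ ← -64° -7° = -71°
rotate link 1 by +15°: θ ← -71° +15° = -56°
rotate link 1 by -89°: θ ← -56° -89° = -145°
rotate link 1 by -23°: θ ← -145° -23° = -168°
rotate link 1 by -46°: θ ← -168° -46° = -214°
rotate link 1 by +40°: θ ← -214° +40° = -174°
h = r sin θ − e = -1.567927 − 6 = -7.567927
sin φ = h / L = -7.567927 / 121 = -0.06254485
φ = arcsin(-0.06254485) = -3.585896°

-3.5859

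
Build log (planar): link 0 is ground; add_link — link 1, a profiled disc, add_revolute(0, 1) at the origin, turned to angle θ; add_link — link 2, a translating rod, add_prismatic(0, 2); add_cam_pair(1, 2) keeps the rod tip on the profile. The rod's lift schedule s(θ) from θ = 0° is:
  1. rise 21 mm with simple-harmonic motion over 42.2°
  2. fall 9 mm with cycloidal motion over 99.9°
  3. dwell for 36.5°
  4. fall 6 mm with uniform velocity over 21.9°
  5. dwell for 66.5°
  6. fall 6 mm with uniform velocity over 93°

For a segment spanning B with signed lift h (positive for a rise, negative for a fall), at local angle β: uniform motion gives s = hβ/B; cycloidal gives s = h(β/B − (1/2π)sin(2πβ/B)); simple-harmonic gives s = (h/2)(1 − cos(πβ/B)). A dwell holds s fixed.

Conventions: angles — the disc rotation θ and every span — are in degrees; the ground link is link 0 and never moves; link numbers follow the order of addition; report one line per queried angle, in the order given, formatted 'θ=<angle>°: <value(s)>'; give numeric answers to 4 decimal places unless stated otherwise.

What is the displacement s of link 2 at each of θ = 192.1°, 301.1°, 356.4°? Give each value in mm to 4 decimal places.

seg 1 [0°–42.2°] simple-harmonic, h=21: full span → s += 21 → s = 21.0000
seg 2 [42.2°–142.1°] cycloidal, h=-9: full span → s += -9 → s = 12.0000
seg 3 [142.1°–178.6°] dwell: s stays 12.0000
seg 4 [178.6°–200.5°] uniform, h=-6: θ=192.1° here. β=13.5, B=21.9. -6·13.5/21.9 = -3.6986 → s = 8.3014
seg 4 [178.6°–200.5°] uniform, h=-6: full span → s += -6 → s = 6.0000
seg 5 [200.5°–267°] dwell: s stays 6.0000
seg 6 [267°–360°] uniform, h=-6: θ=301.1° here. β=34.1, B=93. -6·34.1/93 = -2.2000 → s = 3.8000
seg 6 [267°–360°] uniform, h=-6: θ=356.4° here. β=89.4, B=93. -6·89.4/93 = -5.7677 → s = 0.2323

θ=192.1°: 8.3014
θ=301.1°: 3.8000
θ=356.4°: 0.2323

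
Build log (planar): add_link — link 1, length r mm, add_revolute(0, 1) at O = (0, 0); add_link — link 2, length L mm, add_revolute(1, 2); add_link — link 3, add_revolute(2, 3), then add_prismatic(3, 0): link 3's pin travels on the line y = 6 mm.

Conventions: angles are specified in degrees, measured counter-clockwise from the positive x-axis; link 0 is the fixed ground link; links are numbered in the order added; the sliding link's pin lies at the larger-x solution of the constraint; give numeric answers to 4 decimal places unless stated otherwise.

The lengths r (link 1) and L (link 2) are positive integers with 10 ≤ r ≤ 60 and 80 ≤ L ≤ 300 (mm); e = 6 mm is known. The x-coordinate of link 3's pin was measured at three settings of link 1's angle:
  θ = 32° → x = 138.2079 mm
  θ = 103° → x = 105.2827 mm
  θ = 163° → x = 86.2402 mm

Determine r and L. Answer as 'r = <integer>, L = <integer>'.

constraint per measurement: (x − r cos θ)² + (r sin θ − e)² = L²
subtracting the θ₁ and θ₂ equations cancels the r² and L² terms:
r = (x₁² − x₂²) / (2[(x₁cos θ₁ + e sin θ₁) − (x₂cos θ₂ + e sin θ₂)]) = 29.0000 → r = 29
L² = (x₁ − r cos θ₁)² + (r sin θ₁ − e)² = 12996.0088 → L = 114.0000 → L = 114
check at θ₃=163°: x = 86.2402 (printed 86.2402) ✓

r = 29, L = 114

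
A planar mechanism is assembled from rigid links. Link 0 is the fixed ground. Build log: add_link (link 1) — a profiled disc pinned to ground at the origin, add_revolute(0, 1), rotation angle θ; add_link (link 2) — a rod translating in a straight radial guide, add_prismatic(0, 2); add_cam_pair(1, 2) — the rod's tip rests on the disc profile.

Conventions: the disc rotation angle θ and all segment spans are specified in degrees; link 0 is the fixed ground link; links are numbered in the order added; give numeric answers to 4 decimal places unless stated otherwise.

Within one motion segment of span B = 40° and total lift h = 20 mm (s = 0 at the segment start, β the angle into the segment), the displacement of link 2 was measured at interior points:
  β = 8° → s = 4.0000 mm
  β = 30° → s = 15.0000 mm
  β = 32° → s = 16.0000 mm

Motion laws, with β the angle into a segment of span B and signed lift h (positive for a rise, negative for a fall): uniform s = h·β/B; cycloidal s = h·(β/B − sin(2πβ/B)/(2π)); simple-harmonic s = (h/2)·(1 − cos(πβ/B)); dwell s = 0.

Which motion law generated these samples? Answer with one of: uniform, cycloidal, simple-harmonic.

candidates at β/B = r: uniform s = h·r (linear in β); cycloidal s = h·(r − sin(2πr)/(2π)); simple-harmonic s = (h/2)(1 − cos(πr))
β=8°: printed 4.0000 | uniform 4.0000, cycloidal 0.9727, simple-harmonic 1.9098
β=30°: printed 15.0000 | uniform 15.0000, cycloidal 18.1831, simple-harmonic 17.0711
β=32°: printed 16.0000 | uniform 16.0000, cycloidal 19.0273, simple-harmonic 18.0902
only one law matches every sample → uniform

uniform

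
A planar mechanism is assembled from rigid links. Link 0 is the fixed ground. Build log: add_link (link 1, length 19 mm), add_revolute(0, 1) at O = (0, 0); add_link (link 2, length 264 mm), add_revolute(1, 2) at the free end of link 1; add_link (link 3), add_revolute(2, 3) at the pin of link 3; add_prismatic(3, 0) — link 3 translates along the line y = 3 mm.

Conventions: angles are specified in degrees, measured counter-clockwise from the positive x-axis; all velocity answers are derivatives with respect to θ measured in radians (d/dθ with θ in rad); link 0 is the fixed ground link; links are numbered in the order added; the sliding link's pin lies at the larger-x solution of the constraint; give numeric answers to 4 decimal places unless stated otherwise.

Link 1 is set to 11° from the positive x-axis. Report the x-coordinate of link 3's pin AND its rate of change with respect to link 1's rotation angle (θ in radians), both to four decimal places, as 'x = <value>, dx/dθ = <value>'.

geometry: r = 19 mm, L = 264 mm, e = 3 mm
crank pin P = (r cos θ, r sin θ) = (18.650916, 3.625371)
h = r sin θ − e = 3.625371 − 3 = 0.625371
x = r cos θ + √(L² − h²) = 18.650916 + 263.999259 = 282.650176
dx/dθ = −r sin θ − h·r cos θ/√(L² − h²) (θ in radians; h = 0.625371) = -3.669552

x = 282.6502, dx/dθ = -3.6696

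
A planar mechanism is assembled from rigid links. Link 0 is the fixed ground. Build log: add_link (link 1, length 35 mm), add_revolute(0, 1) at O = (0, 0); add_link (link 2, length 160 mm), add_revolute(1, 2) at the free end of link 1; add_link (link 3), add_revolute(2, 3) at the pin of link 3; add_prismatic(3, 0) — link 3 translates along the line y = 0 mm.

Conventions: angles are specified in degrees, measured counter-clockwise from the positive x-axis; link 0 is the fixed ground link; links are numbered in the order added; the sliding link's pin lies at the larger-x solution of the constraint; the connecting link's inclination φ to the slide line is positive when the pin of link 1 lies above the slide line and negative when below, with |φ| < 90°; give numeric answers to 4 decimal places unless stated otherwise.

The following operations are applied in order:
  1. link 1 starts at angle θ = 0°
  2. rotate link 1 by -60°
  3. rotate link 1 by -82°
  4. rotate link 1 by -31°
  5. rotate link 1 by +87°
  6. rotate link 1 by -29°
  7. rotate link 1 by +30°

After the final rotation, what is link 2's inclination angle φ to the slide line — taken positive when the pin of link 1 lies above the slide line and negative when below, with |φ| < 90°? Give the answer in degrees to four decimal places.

geometry: r = 35 mm, L = 160 mm, e = 0 mm; θ starts at 0°
rotate link 1 by -60°: θ ← 0° -60° = -60°
rotate link 1 by -82°: θ ← -60° -82° = -142°
rotate link 1 by -31°: θ ← -142° -31° = -173°
rotate link 1 by +87°: θ ← -173° +87° = -86°
rotate link 1 by -29°: θ ← -86° -29° = -115°
rotate link 1 by +30°: θ ← -115° +30° = -85°
h = r sin θ − e = -34.866814 − 0 = -34.866814
sin φ = h / L = -34.866814 / 160 = -0.21791759
φ = arcsin(-0.21791759) = -12.586752°

-12.5868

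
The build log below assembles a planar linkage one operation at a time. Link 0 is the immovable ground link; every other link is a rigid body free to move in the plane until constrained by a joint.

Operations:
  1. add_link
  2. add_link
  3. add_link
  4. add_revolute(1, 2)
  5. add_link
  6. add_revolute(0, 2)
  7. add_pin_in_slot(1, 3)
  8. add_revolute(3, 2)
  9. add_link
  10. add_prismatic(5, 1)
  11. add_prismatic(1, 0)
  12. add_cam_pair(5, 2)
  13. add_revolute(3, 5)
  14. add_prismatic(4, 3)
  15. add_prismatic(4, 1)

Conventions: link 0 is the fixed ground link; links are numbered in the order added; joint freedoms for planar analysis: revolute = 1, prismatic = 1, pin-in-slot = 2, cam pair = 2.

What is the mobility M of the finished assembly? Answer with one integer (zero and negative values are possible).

ground; <1,0,0>
#1 <2,0,0>
#2 <3,0,0>
#3 <4,0,0>
R:1↔2 J1 <4,1,0>
#4 <5,1,0>
R:0↔2 J1 <5,2,0>
PS:1↔3 J2 <5,2,1>
R:3↔2 J1 <5,3,1>
#5 <6,3,1>
P:5↔1 J1 <6,4,1>
P:1↔0 J1 <6,5,1>
C:5↔2 J2 <6,5,2>
R:3↔5 J1 <6,6,2>
P:4↔3 J1 <6,7,2>
P:4↔1 J1 <6,8,2>
3×5 − 2×8 − 1×2 = -3

M = -3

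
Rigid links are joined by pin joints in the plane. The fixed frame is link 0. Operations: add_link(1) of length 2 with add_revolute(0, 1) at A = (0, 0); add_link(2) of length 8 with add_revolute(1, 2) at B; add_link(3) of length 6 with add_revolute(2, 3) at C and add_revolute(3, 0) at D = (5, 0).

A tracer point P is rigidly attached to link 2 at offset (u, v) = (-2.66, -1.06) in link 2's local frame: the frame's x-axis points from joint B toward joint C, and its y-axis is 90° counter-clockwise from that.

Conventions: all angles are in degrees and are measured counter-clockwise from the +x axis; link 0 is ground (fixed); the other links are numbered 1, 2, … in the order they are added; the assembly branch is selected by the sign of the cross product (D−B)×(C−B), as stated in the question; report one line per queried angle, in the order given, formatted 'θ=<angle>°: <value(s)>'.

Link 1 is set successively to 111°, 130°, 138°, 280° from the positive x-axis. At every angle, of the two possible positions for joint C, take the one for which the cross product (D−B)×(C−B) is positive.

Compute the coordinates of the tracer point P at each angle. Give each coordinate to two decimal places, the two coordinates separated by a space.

A=(0,0), D=(5.00,0)
θ=111°: B = A + 2.00·(cos111°, sin111°) = (-0.7167, 1.8672)
θ=111°: |BD| = 6.0139
θ=111°: circle(B,8.00) ∩ circle(D,6.00): a=5.3349, h=5.9615
θ=111°:   candidates: C₊=(6.2054,5.8777) cross=35.852; C₋=(2.5037,-5.4560) cross=-35.852
θ=111°:   branch + wants cross > 0 → take C=(6.2054,5.8777) (cross=35.852)
θ=111°: ex = (C−B)/|BC| = (0.8653,0.5013); ey = (-0.5013,0.8653)
θ=111°: P = B + -2.66·ex + -1.06·ey = (-2.4869,-0.3835)
θ=130°: B = A + 2.00·(cos130°, sin130°) = (-1.2856, 1.5321)
θ=130°: |BD| = 6.4696
θ=130°: circle(B,8.00) ∩ circle(D,6.00): a=5.3988, h=5.9037
θ=130°:   candidates: C₊=(5.3577,5.9893) cross=38.194; C₋=(2.5616,-5.4822) cross=-38.194
θ=130°:   branch + wants cross > 0 → take C=(5.3577,5.9893) (cross=38.194)
θ=130°: ex = (C−B)/|BC| = (0.8304,0.5572); ey = (-0.5572,0.8304)
θ=130°: P = B + -2.66·ex + -1.06·ey = (-2.9039,-0.8302)
θ=138°: B = A + 2.00·(cos138°, sin138°) = (-1.4863, 1.3383)
θ=138°: |BD| = 6.6229
θ=138°: circle(B,8.00) ∩ circle(D,6.00): a=5.4253, h=5.8793
θ=138°:   candidates: C₊=(5.0151,6.0000) cross=38.938; C₋=(2.6391,-5.5160) cross=-38.938
θ=138°:   branch + wants cross > 0 → take C=(5.0151,6.0000) (cross=38.938)
θ=138°: ex = (C−B)/|BC| = (0.8127,0.5827); ey = (-0.5827,0.8127)
θ=138°: P = B + -2.66·ex + -1.06·ey = (-3.0303,-1.0732)
θ=280°: B = A + 2.00·(cos280°, sin280°) = (0.3473, -1.9696)
θ=280°: |BD| = 5.0524
θ=280°: circle(B,8.00) ∩ circle(D,6.00): a=5.2972, h=5.9950
θ=280°:   candidates: C₊=(2.8883,5.6161) cross=30.289; C₋=(7.5624,-5.4253) cross=-30.289
θ=280°:   branch + wants cross > 0 → take C=(2.8883,5.6161) (cross=30.289)
θ=280°: ex = (C−B)/|BC| = (0.3176,0.9482); ey = (-0.9482,0.3176)
θ=280°: P = B + -2.66·ex + -1.06·ey = (0.5075,-4.8286)

θ=111°: -2.49 -0.38
θ=130°: -2.90 -0.83
θ=138°: -3.03 -1.07
θ=280°: 0.51 -4.83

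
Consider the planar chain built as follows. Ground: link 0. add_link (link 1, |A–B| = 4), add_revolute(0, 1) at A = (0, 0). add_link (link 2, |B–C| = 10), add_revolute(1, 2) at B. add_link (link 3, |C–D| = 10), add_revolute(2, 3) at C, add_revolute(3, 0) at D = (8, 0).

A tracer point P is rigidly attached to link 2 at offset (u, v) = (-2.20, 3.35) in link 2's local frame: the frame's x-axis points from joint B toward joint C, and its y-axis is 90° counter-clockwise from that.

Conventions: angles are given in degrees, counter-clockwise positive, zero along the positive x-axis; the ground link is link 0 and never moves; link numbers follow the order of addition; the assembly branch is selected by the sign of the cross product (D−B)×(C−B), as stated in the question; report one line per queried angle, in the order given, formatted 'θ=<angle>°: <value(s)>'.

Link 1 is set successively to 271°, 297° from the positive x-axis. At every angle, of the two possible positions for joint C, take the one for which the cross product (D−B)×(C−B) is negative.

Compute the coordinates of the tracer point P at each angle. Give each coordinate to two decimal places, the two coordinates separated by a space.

A=(0,0), D=(8.00,0)
θ=271°: B = A + 4.00·(cos271°, sin271°) = (0.0698, -3.9994)
θ=271°: |BD| = 8.8816
θ=271°: circle(B,10.00) ∩ circle(D,10.00): a=4.4408, h=8.9599
θ=271°:   candidates: C₊=(0.0003,6.0004) cross=79.578; C₋=(8.0695,-9.9998) cross=-79.578
θ=271°:   branch - wants cross < 0 → take C=(8.0695,-9.9998) (cross=-79.578)
θ=271°: ex = (C−B)/|BC| = (0.8000,-0.6000); ey = (0.6000,0.8000)
θ=271°: P = B + -2.20·ex + 3.35·ey = (0.3200,0.0006)
θ=297°: B = A + 4.00·(cos297°, sin297°) = (1.8160, -3.5640)
θ=297°: |BD| = 7.1375
θ=297°: circle(B,10.00) ∩ circle(D,10.00): a=3.5688, h=9.3415
θ=297°:   candidates: C₊=(0.2434,6.3116) cross=66.676; C₋=(9.5725,-9.8756) cross=-66.676
θ=297°:   branch - wants cross < 0 → take C=(9.5725,-9.8756) (cross=-66.676)
θ=297°: ex = (C−B)/|BC| = (0.7757,-0.6312); ey = (0.6312,0.7757)
θ=297°: P = B + -2.20·ex + 3.35·ey = (2.2239,0.4230)

θ=271°: 0.32 0.00
θ=297°: 2.22 0.42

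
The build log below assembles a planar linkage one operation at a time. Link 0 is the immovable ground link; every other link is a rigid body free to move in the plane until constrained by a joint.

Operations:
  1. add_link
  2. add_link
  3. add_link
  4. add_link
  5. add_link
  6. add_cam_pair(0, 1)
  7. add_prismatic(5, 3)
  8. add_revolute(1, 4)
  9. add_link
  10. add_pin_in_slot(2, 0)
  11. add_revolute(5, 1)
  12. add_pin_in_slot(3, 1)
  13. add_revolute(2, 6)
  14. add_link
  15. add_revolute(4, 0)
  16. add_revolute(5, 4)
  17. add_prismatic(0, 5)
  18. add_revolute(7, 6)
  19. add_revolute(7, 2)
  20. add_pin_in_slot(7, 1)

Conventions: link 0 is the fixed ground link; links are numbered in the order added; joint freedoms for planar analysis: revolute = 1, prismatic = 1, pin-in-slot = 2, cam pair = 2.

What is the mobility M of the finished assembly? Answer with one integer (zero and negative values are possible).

(L,J1,J2)=(1,0,0); link0 fixed
link1: (2,0,0)
link2: (3,0,0)
link3: (4,0,0)
link4: (5,0,0)
link5: (6,0,0)
C 0-1 [J2]: (6,0,1)
P 5-3 [J1]: (6,1,1)
R 1-4 [J1]: (6,2,1)
link6: (7,2,1)
PS 2-0 [J2]: (7,2,2)
R 5-1 [J1]: (7,3,2)
PS 3-1 [J2]: (7,3,3)
R 2-6 [J1]: (7,4,3)
link7: (8,4,3)
R 4-0 [J1]: (8,5,3)
R 5-4 [J1]: (8,6,3)
P 0-5 [J1]: (8,7,3)
R 7-6 [J1]: (8,8,3)
R 7-2 [J1]: (8,9,3)
PS 7-1 [J2]: (8,9,4)
Grübler: 3·7 − 2·9 − 4 = -1

M = -1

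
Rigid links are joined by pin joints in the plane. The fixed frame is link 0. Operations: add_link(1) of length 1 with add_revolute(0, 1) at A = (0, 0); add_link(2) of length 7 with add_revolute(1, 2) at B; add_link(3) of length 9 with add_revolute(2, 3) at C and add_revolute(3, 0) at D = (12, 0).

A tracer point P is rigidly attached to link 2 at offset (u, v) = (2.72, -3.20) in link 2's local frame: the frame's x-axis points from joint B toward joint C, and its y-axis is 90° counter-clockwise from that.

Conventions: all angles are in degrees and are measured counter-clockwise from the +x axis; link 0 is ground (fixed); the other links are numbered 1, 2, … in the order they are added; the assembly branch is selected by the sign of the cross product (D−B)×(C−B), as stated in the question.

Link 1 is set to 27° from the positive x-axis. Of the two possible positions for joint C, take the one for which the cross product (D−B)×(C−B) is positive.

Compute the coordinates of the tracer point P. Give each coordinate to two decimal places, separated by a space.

A=(0,0), D=(12.00,0)
B = A + 1.00·(cos27°, sin27°) = (0.8910, 0.4540)
|BD| = 11.1183
circle(B,7.00) ∩ circle(D,9.00): a=4.1201, h=5.6591
  candidates: C₊=(5.2387,5.9401) cross=62.919; C₋=(4.7766,-5.3686) cross=-62.919
  branch + wants cross > 0 → take C=(5.2387,5.9401) (cross=62.919)
ex = (C−B)/|BC| = (0.6211,0.7837); ey = (-0.7837,0.6211)
P = B + 2.72·ex + -3.20·ey = (5.0883,0.5982)

5.09 0.60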